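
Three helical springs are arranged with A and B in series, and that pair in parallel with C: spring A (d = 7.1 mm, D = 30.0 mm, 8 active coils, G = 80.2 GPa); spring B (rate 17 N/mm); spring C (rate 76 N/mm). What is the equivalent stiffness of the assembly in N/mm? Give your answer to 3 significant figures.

90.9 N/mm

k_A = Gd⁴/(8D³N_a) = (80.2×10³)(7.1⁴)/(8·30.0³·8) = 117.94 N/mm
Springs A,B series: k_AB = 1/(1/117.94+1/17) = 14.858 N/mm; parallel with C: k_eq = 14.858+76 = 90.858 N/mm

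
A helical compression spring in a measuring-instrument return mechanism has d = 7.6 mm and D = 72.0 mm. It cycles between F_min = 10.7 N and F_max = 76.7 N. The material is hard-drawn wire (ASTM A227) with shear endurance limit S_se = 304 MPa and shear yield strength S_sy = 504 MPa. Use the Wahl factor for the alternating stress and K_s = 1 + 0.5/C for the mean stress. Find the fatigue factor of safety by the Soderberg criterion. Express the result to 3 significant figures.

11.1

C = D/d = 72.0/7.6 = 9.4737; K_W = (4C−1)/(4C−4)+0.615/C = 1.1534; K_s = 1+0.5/C = 1.0528
F_a = (F_max−F_min)/2 = 33 N; F_m = (F_max+F_min)/2 = 43.7 N
τ_a = K_W·8F_aD/(πd³) = 1.1534 × 13.783 = 15.898 MPa
τ_m = K_s·8F_mD/(πd³) = 1.0528 × 18.252 = 19.215 MPa
Soderberg: 1/n_f = τ_a/S_se + τ_m/S_sy = 15.898/304 + 19.215/504 = 0.05230 + 0.03813 = 0.090421
n_f = 1/0.090421 = 11.06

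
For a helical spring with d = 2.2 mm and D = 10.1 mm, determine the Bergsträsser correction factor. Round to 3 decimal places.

1.325

C = D/d = 10.1/2.2 = 4.5909
K_B = (4C+2)/(4C−3) = 20.364/15.364 = 1.3254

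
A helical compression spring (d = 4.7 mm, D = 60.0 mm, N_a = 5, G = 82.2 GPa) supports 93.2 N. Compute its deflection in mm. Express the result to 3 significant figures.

20.1 mm

k = Gd⁴/(8D³N_a) = (82.2×10³)(4.7⁴)/(8·60.0³·5) = 4.6425 N/mm
δ = F/k = 93.2 / 4.6425 = 20.076 mm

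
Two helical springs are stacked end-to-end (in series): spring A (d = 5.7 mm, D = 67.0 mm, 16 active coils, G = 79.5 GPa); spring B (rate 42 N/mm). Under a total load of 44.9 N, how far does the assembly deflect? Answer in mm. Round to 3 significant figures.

21.7 mm

k_A = Gd⁴/(8D³N_a) = (79.5×10³)(5.7⁴)/(8·67.0³·16) = 2.1799 N/mm
Series: 1/k_eq = 1/2.1799 + 1/42 = 0.48255; k_eq = 2.0723 N/mm
δ = F/k_eq = 44.9/2.0723 = 21.667 mm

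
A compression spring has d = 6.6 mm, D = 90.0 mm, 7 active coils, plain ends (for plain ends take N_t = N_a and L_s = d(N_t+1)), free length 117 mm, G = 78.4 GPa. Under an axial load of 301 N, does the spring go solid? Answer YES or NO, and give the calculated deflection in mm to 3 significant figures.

YES, δ = 82.6 mm

k = Gd⁴/(8D³N_a) = (78.4×10³)(6.6⁴)/(8·90.0³·7) = 3.644 N/mm
N_t = 7; L_s = 6.6·8 = 52.8 mm; δ_solid = L₀ − L_s = 117 − 52.8 = 64.2 mm
δ = F/k = 301/3.644 = 82.602 mm
δ ≥ δ_solid → spring goes solid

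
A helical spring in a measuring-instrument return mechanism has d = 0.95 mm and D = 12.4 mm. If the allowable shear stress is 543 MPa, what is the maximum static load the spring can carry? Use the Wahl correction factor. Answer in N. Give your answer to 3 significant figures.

13.3 N

C = D/d = 12.4/0.95 = 13.0526
K_W = (4C−1)/(4C−4) + 0.615/C = 51.211/48.211 + 0.0471 = 1.1093
τ_max = K·8FD/(πd³) → F_max = τ_allow·πd³/(8DK)
F_max = 543·π·0.95³/(8·12.4·1.1093) = 1462.6/110.05 = 13.291 N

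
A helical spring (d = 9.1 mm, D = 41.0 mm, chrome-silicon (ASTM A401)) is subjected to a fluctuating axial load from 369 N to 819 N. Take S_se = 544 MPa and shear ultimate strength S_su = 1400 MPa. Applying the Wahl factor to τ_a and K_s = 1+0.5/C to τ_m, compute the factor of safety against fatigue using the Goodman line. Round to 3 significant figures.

7.01

C = D/d = 41.0/9.1 = 4.5055; K_W = (4C−1)/(4C−4)+0.615/C = 1.3504; K_s = 1+0.5/C = 1.1110
F_a = (F_max−F_min)/2 = 225 N; F_m = (F_max+F_min)/2 = 594 N
τ_a = K_W·8F_aD/(πd³) = 1.3504 × 31.173 = 42.098 MPa
τ_m = K_s·8F_mD/(πd³) = 1.1110 × 82.297 = 91.43 MPa
Goodman: 1/n_f = τ_a/S_se + τ_m/S_su = 42.098/544 + 91.43/1400 = 0.07739 + 0.06531 = 0.14269
n_f = 1/0.14269 = 7.008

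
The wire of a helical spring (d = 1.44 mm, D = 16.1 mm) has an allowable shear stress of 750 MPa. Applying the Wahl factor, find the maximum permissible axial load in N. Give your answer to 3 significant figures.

48.4 N

C = D/d = 16.1/1.44 = 11.1806
K_W = (4C−1)/(4C−4) + 0.615/C = 43.722/40.722 + 0.0550 = 1.1287
τ_max = K·8FD/(πd³) → F_max = τ_allow·πd³/(8DK)
F_max = 750·π·1.44³/(8·16.1·1.1287) = 7035.6/145.37 = 48.396 N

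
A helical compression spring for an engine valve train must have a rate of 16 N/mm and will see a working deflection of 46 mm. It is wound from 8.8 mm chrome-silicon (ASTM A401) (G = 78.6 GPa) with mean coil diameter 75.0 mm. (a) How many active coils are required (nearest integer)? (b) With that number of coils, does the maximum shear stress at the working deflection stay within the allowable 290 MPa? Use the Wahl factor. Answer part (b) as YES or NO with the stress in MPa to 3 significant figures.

N_a = Gd⁴/(8D³k) = (78.6×10³)(8.8⁴)/(8·75.0³·16) = 8.729 → N_a = 9
Actual rate k = Gd⁴/(8D³·9) = 15.518 N/mm
Working load F = kδ = 15.518·46 = 713.83 N
C = 75.0/8.8 = 8.5227; K_W = (4C−1)/(4C−4)+0.615/C = 1.1719
τ_max = K_W·8FD/(πd³) = 1.1719·200.05 = 234.44 MPa
τ_max ≤ 290 MPa → acceptable

(a) 9 coils; (b) YES, τ_max = 234 MPa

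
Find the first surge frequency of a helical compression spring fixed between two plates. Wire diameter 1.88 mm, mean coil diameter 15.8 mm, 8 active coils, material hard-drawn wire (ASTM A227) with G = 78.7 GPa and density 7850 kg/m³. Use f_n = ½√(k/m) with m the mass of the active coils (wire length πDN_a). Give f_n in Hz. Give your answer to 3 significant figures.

335 Hz

k = Gd⁴/(8D³N_a) = (78.7×10³)(1.88⁴)/(8·15.8³·8) = 3.8945 N/mm = 3894.5 N/m
Wire length L = πDN_a = π·15.8·8 = 397.1 mm
m = ρ·(πd²/4)·L = 7850 × 2.7759×10⁻⁶ m² × 0.3971 m = 0.0086531 kg
f_n = ½√(k/m) = 0.5·√(3894.5/0.0086531) = 0.5·√(4.5007e+05) = 335.44 Hz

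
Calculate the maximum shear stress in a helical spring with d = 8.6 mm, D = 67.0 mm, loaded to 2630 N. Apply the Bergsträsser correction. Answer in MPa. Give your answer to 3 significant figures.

831 MPa

Spring index C = D/d = 67.0/8.6 = 7.7907
K_B = (4C+2)/(4C−3) = 33.163/28.163 = 1.1775
τ₀ = 8FD/(πd³) = 8·2630·67.0/(π·8.6³) = 1.40968e+06/1998.2 = 705.46 MPa
τ_max = K·τ₀ = 1.1775 × 705.46 = 830.71 MPa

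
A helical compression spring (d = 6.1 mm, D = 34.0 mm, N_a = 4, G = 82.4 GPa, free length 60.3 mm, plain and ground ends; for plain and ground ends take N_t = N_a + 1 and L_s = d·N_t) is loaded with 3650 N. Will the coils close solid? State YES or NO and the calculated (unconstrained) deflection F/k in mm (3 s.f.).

YES, δ = 40.2 mm

k = Gd⁴/(8D³N_a) = (82.4×10³)(6.1⁴)/(8·34.0³·4) = 90.711 N/mm
N_t = 5; L_s = 6.1·5 = 30.5 mm; δ_solid = L₀ − L_s = 60.3 − 30.5 = 29.8 mm
δ = F/k = 3650/90.711 = 40.238 mm
δ ≥ δ_solid → spring goes solid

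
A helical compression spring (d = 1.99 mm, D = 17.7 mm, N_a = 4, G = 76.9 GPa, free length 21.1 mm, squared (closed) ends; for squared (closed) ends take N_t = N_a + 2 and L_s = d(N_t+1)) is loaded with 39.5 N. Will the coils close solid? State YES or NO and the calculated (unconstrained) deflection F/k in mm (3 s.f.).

k = Gd⁴/(8D³N_a) = (76.9×10³)(1.99⁴)/(8·17.7³·4) = 6.7962 N/mm
N_t = 6; L_s = 1.99·7 = 13.93 mm; δ_solid = L₀ − L_s = 21.1 − 13.93 = 7.17 mm
δ = F/k = 39.5/6.7962 = 5.812 mm
δ < δ_solid → spring does not go solid

NO, δ = 5.81 mm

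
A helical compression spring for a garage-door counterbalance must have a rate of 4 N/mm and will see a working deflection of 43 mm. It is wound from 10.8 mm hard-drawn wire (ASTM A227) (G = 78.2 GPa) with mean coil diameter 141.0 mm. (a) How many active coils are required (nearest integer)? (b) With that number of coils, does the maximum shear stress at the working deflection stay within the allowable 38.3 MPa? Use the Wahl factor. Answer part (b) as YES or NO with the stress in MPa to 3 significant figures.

(a) 12 coils; (b) NO, τ_max = 53.8 MPa

N_a = Gd⁴/(8D³k) = (78.2×10³)(10.8⁴)/(8·141.0³·4) = 11.86 → N_a = 12
Actual rate k = Gd⁴/(8D³·12) = 3.9534 N/mm
Working load F = kδ = 3.9534·43 = 170 N
C = 141.0/10.8 = 13.0556; K_W = (4C−1)/(4C−4)+0.615/C = 1.1093
τ_max = K_W·8FD/(πd³) = 1.1093·48.454 = 53.751 MPa
τ_max > 38.3 MPa → exceeds allowable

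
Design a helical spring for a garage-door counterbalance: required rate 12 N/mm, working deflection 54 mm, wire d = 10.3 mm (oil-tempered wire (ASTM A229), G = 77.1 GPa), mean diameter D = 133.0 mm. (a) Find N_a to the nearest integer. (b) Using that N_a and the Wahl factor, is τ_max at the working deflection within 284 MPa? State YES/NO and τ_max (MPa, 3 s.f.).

N_a = Gd⁴/(8D³k) = (77.1×10³)(10.3⁴)/(8·133.0³·12) = 3.842 → N_a = 4
Actual rate k = Gd⁴/(8D³·4) = 11.527 N/mm
Working load F = kδ = 11.527·54 = 622.43 N
C = 133.0/10.3 = 12.9126; K_W = (4C−1)/(4C−4)+0.615/C = 1.1106
τ_max = K_W·8FD/(πd³) = 1.1106·192.92 = 214.25 MPa
τ_max ≤ 284 MPa → acceptable

(a) 4 coils; (b) YES, τ_max = 214 MPa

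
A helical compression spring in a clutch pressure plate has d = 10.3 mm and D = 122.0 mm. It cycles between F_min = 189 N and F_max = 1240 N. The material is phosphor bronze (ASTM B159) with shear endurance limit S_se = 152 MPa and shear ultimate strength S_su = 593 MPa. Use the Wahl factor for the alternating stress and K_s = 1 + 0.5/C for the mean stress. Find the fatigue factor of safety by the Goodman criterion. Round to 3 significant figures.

C = D/d = 122.0/10.3 = 11.8447; K_W = (4C−1)/(4C−4)+0.615/C = 1.1211; K_s = 1+0.5/C = 1.0422
F_a = (F_max−F_min)/2 = 525.5 N; F_m = (F_max+F_min)/2 = 714.5 N
τ_a = K_W·8F_aD/(πd³) = 1.1211 × 149.4 = 167.49 MPa
τ_m = K_s·8F_mD/(πd³) = 1.0422 × 203.14 = 211.71 MPa
Goodman: 1/n_f = τ_a/S_se + τ_m/S_su = 167.49/152 + 211.71/593 = 1.10193 + 0.35702 = 1.459
n_f = 1/1.459 = 0.6854

0.685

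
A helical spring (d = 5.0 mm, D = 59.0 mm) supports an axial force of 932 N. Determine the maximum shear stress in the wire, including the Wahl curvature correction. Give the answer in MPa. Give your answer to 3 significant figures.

1260 MPa

Spring index C = D/d = 59.0/5.0 = 11.8000
K_W = (4C−1)/(4C−4) + 0.615/C = 46.200/43.200 + 0.0521 = 1.1216
τ₀ = 8FD/(πd³) = 8·932·59.0/(π·5.0³) = 439904/392.7 = 1120.2 MPa
τ_max = K·τ₀ = 1.1216 × 1120.2 = 1256.4 MPa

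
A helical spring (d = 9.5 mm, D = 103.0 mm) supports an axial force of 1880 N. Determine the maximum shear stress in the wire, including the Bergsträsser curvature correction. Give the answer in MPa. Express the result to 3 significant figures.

Spring index C = D/d = 103.0/9.5 = 10.8421
K_B = (4C+2)/(4C−3) = 45.368/40.368 = 1.1239
τ₀ = 8FD/(πd³) = 8·1880·103.0/(π·9.5³) = 1.54912e+06/2693.5 = 575.13 MPa
τ_max = K·τ₀ = 1.1239 × 575.13 = 646.36 MPa

646 MPa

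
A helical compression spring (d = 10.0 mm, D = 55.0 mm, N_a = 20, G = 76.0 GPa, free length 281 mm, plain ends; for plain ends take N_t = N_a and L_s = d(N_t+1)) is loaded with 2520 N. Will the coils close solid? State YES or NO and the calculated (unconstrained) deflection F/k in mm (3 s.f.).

k = Gd⁴/(8D³N_a) = (76.0×10³)(10.0⁴)/(8·55.0³·20) = 28.55 N/mm
N_t = 20; L_s = 10.0·21 = 210 mm; δ_solid = L₀ − L_s = 281 − 210 = 71 mm
δ = F/k = 2520/28.55 = 88.266 mm
δ ≥ δ_solid → spring goes solid

YES, δ = 88.3 mm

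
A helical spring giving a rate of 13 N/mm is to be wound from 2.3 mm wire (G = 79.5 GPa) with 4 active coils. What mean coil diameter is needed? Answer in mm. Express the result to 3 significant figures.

17.5 mm

D = (Gd⁴/(8N_a·k))^(1/3) = (79.5×10³·2.3⁴/(8·4·13))^(1/3)
  = (5347.92)^(1/3) = 17.4875 mm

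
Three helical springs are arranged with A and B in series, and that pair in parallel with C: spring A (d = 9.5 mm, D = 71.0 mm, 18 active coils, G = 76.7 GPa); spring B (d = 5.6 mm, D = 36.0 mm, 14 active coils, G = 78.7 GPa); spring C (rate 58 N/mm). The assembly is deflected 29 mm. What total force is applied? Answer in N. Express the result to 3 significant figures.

1880 N

k_A = Gd⁴/(8D³N_a) = (76.7×10³)(9.5⁴)/(8·71.0³·18) = 12.121 N/mm
k_B = Gd⁴/(8D³N_a) = (78.7×10³)(5.6⁴)/(8·36.0³·14) = 14.812 N/mm
Springs A,B series: k_AB = 1/(1/12.121+1/14.812) = 6.6661 N/mm; parallel with C: k_eq = 6.6661+58 = 64.666 N/mm
F = k_eq·δ = 64.666·29 = 1875.3 N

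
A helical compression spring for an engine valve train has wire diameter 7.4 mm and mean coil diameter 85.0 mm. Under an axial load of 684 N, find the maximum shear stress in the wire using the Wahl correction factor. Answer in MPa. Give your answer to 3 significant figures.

411 MPa

Spring index C = D/d = 85.0/7.4 = 11.4865
K_W = (4C−1)/(4C−4) + 0.615/C = 44.946/41.946 + 0.0535 = 1.1251
τ₀ = 8FD/(πd³) = 8·684·85.0/(π·7.4³) = 465120/1273 = 365.36 MPa
τ_max = K·τ₀ = 1.1251 × 365.36 = 411.05 MPa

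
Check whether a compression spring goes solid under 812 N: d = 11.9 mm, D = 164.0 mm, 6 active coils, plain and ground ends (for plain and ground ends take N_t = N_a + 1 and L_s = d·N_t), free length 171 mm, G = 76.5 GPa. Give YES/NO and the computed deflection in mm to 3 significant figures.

YES, δ = 112 mm

k = Gd⁴/(8D³N_a) = (76.5×10³)(11.9⁴)/(8·164.0³·6) = 7.2456 N/mm
N_t = 7; L_s = 11.9·7 = 83.3 mm; δ_solid = L₀ − L_s = 171 − 83.3 = 87.7 mm
δ = F/k = 812/7.2456 = 112.07 mm
δ ≥ δ_solid → spring goes solid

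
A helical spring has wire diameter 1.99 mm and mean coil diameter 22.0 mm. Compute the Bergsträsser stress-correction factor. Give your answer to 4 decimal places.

C = D/d = 22.0/1.99 = 11.0553
K_B = (4C+2)/(4C−3) = 46.221/41.221 = 1.1213

1.1213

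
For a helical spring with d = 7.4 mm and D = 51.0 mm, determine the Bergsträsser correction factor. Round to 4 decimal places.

C = D/d = 51.0/7.4 = 6.8919
K_B = (4C+2)/(4C−3) = 29.568/24.568 = 1.2035

1.2035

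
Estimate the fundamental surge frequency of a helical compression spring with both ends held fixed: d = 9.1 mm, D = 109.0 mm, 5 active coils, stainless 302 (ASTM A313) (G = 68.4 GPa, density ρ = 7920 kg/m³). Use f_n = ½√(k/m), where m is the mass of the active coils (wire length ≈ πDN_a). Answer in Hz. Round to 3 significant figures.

50.7 Hz

k = Gd⁴/(8D³N_a) = (68.4×10³)(9.1⁴)/(8·109.0³·5) = 9.0549 N/mm = 9054.9 N/m
Wire length L = πDN_a = π·109.0·5 = 1712.2 mm
m = ρ·(πd²/4)·L = 7920 × 65.039×10⁻⁶ m² × 1.7122 m = 0.88195 kg
f_n = ½√(k/m) = 0.5·√(9054.9/0.88195) = 0.5·√(10267) = 50.663 Hz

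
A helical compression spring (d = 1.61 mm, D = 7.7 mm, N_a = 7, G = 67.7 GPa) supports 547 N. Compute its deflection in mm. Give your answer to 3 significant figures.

k = Gd⁴/(8D³N_a) = (67.7×10³)(1.61⁴)/(8·7.7³·7) = 17.792 N/mm
δ = F/k = 547 / 17.792 = 30.744 mm

30.7 mm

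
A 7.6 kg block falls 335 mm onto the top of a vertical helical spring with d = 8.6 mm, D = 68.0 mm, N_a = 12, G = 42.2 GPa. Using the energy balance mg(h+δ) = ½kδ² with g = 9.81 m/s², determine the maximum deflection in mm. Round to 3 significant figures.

k = Gd⁴/(8D³N_a) = (42.2×10³)(8.6⁴)/(8·68.0³·12) = 7.6473 N/mm
W = mg = 7.6 × 9.81 = 74.556 N
½kδ² − Wδ − Wh = 0 → δ = (W + √(W² + 2kWh))/k
δ = (74.556 + √(5558.6 + 382002))/7.6473 = (74.556 + 622.54)/7.6473 = 91.156 mm

91.2 mm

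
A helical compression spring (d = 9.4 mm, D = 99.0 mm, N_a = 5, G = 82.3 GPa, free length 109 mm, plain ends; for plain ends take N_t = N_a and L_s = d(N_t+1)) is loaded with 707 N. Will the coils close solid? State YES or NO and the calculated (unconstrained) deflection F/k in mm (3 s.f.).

k = Gd⁴/(8D³N_a) = (82.3×10³)(9.4⁴)/(8·99.0³·5) = 16.556 N/mm
N_t = 5; L_s = 9.4·6 = 56.4 mm; δ_solid = L₀ − L_s = 109 − 56.4 = 52.6 mm
δ = F/k = 707/16.556 = 42.705 mm
δ < δ_solid → spring does not go solid

NO, δ = 42.7 mm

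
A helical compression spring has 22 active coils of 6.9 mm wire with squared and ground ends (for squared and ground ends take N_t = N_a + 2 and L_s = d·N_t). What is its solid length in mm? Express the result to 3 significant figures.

166 mm

squared and ground ends: N_t = N_a + 2 = 22 + 2 = 24
L_s = d·N_t = 6.9 × 24 = 165.6 mm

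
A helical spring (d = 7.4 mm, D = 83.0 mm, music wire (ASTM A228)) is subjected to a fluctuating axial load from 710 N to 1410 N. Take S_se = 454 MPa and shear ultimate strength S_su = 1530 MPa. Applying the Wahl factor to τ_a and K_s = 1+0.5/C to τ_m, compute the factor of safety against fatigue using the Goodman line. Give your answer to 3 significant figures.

C = D/d = 83.0/7.4 = 11.2162; K_W = (4C−1)/(4C−4)+0.615/C = 1.1282; K_s = 1+0.5/C = 1.0446
F_a = (F_max−F_min)/2 = 350 N; F_m = (F_max+F_min)/2 = 1060 N
τ_a = K_W·8F_aD/(πd³) = 1.1282 × 182.55 = 205.97 MPa
τ_m = K_s·8F_mD/(πd³) = 1.0446 × 552.88 = 577.52 MPa
Goodman: 1/n_f = τ_a/S_se + τ_m/S_su = 205.97/454 + 577.52/1530 = 0.45367 + 0.37747 = 0.83113
n_f = 1/0.83113 = 1.203

1.20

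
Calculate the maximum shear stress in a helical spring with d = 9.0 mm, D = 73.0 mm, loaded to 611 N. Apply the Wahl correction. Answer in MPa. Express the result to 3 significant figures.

184 MPa

Spring index C = D/d = 73.0/9.0 = 8.1111
K_W = (4C−1)/(4C−4) + 0.615/C = 31.444/28.444 + 0.0758 = 1.1813
τ₀ = 8FD/(πd³) = 8·611·73.0/(π·9.0³) = 356824/2290.2 = 155.8 MPa
τ_max = K·τ₀ = 1.1813 × 155.8 = 184.05 MPa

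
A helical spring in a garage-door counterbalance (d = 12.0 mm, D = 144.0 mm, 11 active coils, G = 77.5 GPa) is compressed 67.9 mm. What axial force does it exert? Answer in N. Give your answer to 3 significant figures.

k = Gd⁴/(8D³N_a) = (77.5×10³)(12.0⁴)/(8·144.0³·11) = 6.1158 N/mm
F = k·δ = 6.1158 × 67.9 = 415.27 N

415 N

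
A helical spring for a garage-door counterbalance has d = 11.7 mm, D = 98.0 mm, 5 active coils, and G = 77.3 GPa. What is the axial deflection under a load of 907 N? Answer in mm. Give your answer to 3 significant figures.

23.6 mm

k = Gd⁴/(8D³N_a) = (77.3×10³)(11.7⁴)/(8·98.0³·5) = 38.476 N/mm
δ = F/k = 907 / 38.476 = 23.573 mm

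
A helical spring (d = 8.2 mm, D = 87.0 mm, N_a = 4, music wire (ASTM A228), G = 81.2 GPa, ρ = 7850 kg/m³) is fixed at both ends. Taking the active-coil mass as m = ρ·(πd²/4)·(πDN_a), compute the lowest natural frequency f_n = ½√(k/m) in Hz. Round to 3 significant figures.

k = Gd⁴/(8D³N_a) = (81.2×10³)(8.2⁴)/(8·87.0³·4) = 17.422 N/mm = 17422 N/m
Wire length L = πDN_a = π·87.0·4 = 1093.3 mm
m = ρ·(πd²/4)·L = 7850 × 52.81×10⁻⁶ m² × 1.0933 m = 0.45323 kg
f_n = ½√(k/m) = 0.5·√(17422/0.45323) = 0.5·√(38440) = 98.031 Hz

98.0 Hz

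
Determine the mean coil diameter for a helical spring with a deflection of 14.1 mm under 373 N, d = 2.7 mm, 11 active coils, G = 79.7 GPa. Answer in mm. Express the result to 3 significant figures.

Required rate k = F/δ = 373/14.1 = 26.454 N/mm
D = (Gd⁴/(8N_a·k))^(1/3) = (79.7×10³·2.7⁴/(8·11·26.454))^(1/3)
  = (1819.45)^(1/3) = 12.2081 mm

12.2 mm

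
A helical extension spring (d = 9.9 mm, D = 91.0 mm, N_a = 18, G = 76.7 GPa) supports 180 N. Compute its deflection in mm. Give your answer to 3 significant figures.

26.5 mm

k = Gd⁴/(8D³N_a) = (76.7×10³)(9.9⁴)/(8·91.0³·18) = 6.7897 N/mm
δ = F/k = 180 / 6.7897 = 26.511 mm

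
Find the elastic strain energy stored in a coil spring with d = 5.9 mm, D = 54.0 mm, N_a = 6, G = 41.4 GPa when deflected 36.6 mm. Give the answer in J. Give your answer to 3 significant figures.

k = Gd⁴/(8D³N_a) = (41.4×10³)(5.9⁴)/(8·54.0³·6) = 6.6372 N/mm
U = ½kδ² = 0.5 × 6.6372 × 36.6² = 4445.5 N·mm = 4.4455 J

4.45 J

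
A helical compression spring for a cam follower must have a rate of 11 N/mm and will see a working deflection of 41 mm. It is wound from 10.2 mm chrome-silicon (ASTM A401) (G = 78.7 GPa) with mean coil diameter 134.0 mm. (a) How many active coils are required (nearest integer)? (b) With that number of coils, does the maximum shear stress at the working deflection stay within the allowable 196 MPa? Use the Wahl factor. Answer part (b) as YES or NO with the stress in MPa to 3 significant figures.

N_a = Gd⁴/(8D³k) = (78.7×10³)(10.2⁴)/(8·134.0³·11) = 4.023 → N_a = 4
Actual rate k = Gd⁴/(8D³·4) = 11.064 N/mm
Working load F = kδ = 11.064·41 = 453.62 N
C = 134.0/10.2 = 13.1373; K_W = (4C−1)/(4C−4)+0.615/C = 1.1086
τ_max = K_W·8FD/(πd³) = 1.1086·145.86 = 161.7 MPa
τ_max ≤ 196 MPa → acceptable

(a) 4 coils; (b) YES, τ_max = 162 MPa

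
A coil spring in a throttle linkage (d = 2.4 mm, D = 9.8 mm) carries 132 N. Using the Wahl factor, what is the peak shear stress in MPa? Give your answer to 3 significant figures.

332 MPa

Spring index C = D/d = 9.8/2.4 = 4.0833
K_W = (4C−1)/(4C−4) + 0.615/C = 15.333/12.333 + 0.1506 = 1.3939
τ₀ = 8FD/(πd³) = 8·132·9.8/(π·2.4³) = 10348.8/43.429 = 238.29 MPa
τ_max = K·τ₀ = 1.3939 × 238.29 = 332.14 MPa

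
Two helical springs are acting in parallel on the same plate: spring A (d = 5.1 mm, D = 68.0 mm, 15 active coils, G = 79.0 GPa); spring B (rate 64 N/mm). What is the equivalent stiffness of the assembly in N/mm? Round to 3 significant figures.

65.4 N/mm

k_A = Gd⁴/(8D³N_a) = (79.0×10³)(5.1⁴)/(8·68.0³·15) = 1.4164 N/mm
Parallel: k_eq = 1.4164 + 64 = 65.416 N/mm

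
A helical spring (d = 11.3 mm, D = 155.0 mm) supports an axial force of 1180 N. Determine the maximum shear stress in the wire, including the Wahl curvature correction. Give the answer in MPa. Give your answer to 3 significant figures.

356 MPa

Spring index C = D/d = 155.0/11.3 = 13.7168
K_W = (4C−1)/(4C−4) + 0.615/C = 53.867/50.867 + 0.0448 = 1.1038
τ₀ = 8FD/(πd³) = 8·1180·155.0/(π·11.3³) = 1.4632e+06/4533 = 322.79 MPa
τ_max = K·τ₀ = 1.1038 × 322.79 = 356.3 MPa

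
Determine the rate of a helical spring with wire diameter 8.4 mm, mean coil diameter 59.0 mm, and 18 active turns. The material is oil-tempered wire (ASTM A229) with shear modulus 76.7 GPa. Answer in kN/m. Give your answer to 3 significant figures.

k = Gd⁴/(8D³N_a) = (76.7×10³ × 8.4⁴) / (8 × 59.0³ × 18)
  = 3.81867e+08 / 2.95746e+07 = 12.912 N/mm

12.9 kN/m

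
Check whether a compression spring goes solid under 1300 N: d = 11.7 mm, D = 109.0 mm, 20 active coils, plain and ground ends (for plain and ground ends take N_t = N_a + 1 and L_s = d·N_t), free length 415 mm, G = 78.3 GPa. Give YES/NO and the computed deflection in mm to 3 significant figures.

k = Gd⁴/(8D³N_a) = (78.3×10³)(11.7⁴)/(8·109.0³·20) = 7.0812 N/mm
N_t = 21; L_s = 11.7·21 = 245.7 mm; δ_solid = L₀ − L_s = 415 − 245.7 = 169.3 mm
δ = F/k = 1300/7.0812 = 183.59 mm
δ ≥ δ_solid → spring goes solid

YES, δ = 184 mm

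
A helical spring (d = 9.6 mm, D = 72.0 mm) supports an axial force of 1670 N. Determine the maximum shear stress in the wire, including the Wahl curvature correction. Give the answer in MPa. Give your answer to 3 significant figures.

414 MPa

Spring index C = D/d = 72.0/9.6 = 7.5000
K_W = (4C−1)/(4C−4) + 0.615/C = 29.000/26.000 + 0.0820 = 1.1974
τ₀ = 8FD/(πd³) = 8·1670·72.0/(π·9.6³) = 961920/2779.5 = 346.08 MPa
τ_max = K·τ₀ = 1.1974 × 346.08 = 414.39 MPa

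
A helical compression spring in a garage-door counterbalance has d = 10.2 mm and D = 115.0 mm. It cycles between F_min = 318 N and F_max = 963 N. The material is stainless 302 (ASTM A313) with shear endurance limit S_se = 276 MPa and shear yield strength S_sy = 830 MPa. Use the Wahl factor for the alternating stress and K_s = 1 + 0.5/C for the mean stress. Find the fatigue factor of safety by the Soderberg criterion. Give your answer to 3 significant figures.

C = D/d = 115.0/10.2 = 11.2745; K_W = (4C−1)/(4C−4)+0.615/C = 1.1275; K_s = 1+0.5/C = 1.0443
F_a = (F_max−F_min)/2 = 322.5 N; F_m = (F_max+F_min)/2 = 640.5 N
τ_a = K_W·8F_aD/(πd³) = 1.1275 × 88.995 = 100.35 MPa
τ_m = K_s·8F_mD/(πd³) = 1.0443 × 176.75 = 184.59 MPa
Soderberg: 1/n_f = τ_a/S_se + τ_m/S_sy = 100.35/276 + 184.59/830 = 0.36357 + 0.22239 = 0.58597
n_f = 1/0.58597 = 1.707

1.71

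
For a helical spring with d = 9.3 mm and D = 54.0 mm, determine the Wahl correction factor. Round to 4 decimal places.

C = D/d = 54.0/9.3 = 5.8065
K_W = (4C−1)/(4C−4) + 0.615/C = 22.226/19.226 + 0.1059 = 1.2620

1.2620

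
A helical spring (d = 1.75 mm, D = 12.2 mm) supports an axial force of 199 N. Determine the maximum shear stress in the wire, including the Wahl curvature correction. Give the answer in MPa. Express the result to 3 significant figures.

1400 MPa

Spring index C = D/d = 12.2/1.75 = 6.9714
K_W = (4C−1)/(4C−4) + 0.615/C = 26.886/23.886 + 0.0882 = 1.2138
τ₀ = 8FD/(πd³) = 8·199·12.2/(π·1.75³) = 19422.4/16.837 = 1153.6 MPa
τ_max = K·τ₀ = 1.2138 × 1153.6 = 1400.2 MPa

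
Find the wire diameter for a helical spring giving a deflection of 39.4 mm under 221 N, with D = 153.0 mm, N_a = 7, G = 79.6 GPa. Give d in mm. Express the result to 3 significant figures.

Required rate k = F/δ = 221/39.4 = 5.6091 N/mm
d = (8D³N_a·k / G)^(1/4) = (8·153.0³·7·5.6091 / (79.6×10³))^0.25
  = (14133)^0.25 = 10.9034 mm

10.9 mm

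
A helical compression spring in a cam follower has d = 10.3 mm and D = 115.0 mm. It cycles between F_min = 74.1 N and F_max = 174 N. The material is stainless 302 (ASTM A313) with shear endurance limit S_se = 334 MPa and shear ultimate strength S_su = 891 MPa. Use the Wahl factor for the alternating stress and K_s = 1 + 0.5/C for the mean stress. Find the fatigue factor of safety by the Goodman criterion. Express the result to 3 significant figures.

11.9

C = D/d = 115.0/10.3 = 11.1650; K_W = (4C−1)/(4C−4)+0.615/C = 1.1289; K_s = 1+0.5/C = 1.0448
F_a = (F_max−F_min)/2 = 49.95 N; F_m = (F_max+F_min)/2 = 124.05 N
τ_a = K_W·8F_aD/(πd³) = 1.1289 × 13.386 = 15.111 MPa
τ_m = K_s·8F_mD/(πd³) = 1.0448 × 33.245 = 34.734 MPa
Goodman: 1/n_f = τ_a/S_se + τ_m/S_su = 15.111/334 + 34.734/891 = 0.04524 + 0.03898 = 0.084226
n_f = 1/0.084226 = 11.87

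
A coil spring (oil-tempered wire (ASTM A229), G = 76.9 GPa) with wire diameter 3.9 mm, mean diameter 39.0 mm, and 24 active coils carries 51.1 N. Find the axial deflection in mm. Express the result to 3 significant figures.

32.7 mm

k = Gd⁴/(8D³N_a) = (76.9×10³)(3.9⁴)/(8·39.0³·24) = 1.562 N/mm
δ = F/k = 51.1 / 1.562 = 32.714 mm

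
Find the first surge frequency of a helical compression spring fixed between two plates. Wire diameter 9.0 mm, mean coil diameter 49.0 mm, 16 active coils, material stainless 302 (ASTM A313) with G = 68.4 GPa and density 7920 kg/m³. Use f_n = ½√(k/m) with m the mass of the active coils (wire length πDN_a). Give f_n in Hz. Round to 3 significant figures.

77.5 Hz

k = Gd⁴/(8D³N_a) = (68.4×10³)(9.0⁴)/(8·49.0³·16) = 29.801 N/mm = 29801 N/m
Wire length L = πDN_a = π·49.0·16 = 2463 mm
m = ρ·(πd²/4)·L = 7920 × 63.617×10⁻⁶ m² × 2.463 m = 1.241 kg
f_n = ½√(k/m) = 0.5·√(29801/1.241) = 0.5·√(24014) = 77.482 Hz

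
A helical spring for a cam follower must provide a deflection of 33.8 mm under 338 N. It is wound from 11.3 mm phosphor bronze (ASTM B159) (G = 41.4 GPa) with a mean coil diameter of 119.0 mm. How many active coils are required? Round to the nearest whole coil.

Required rate k = F/δ = 338/33.8 = 10 N/mm
N_a = Gd⁴/(8D³k) = (41.4×10³ × 11.3⁴)/(8 × 119.0³ × 10)
    = 6.75016e+08 / 1.34813e+08 = 5.007 → 5 coils

5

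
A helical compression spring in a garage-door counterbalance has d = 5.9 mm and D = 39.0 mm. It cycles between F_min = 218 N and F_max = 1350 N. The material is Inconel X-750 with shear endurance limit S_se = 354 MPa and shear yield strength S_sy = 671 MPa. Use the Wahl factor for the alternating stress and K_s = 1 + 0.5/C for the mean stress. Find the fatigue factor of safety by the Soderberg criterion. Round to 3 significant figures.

C = D/d = 39.0/5.9 = 6.6102; K_W = (4C−1)/(4C−4)+0.615/C = 1.2267; K_s = 1+0.5/C = 1.0756
F_a = (F_max−F_min)/2 = 566 N; F_m = (F_max+F_min)/2 = 784 N
τ_a = K_W·8F_aD/(πd³) = 1.2267 × 273.69 = 335.75 MPa
τ_m = K_s·8F_mD/(πd³) = 1.0756 × 379.11 = 407.79 MPa
Soderberg: 1/n_f = τ_a/S_se + τ_m/S_sy = 335.75/354 + 407.79/671 = 0.94844 + 0.60773 = 1.5562
n_f = 1/1.5562 = 0.6426

0.643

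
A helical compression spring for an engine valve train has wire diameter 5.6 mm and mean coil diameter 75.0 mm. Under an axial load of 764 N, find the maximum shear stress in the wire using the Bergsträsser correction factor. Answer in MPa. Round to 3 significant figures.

Spring index C = D/d = 75.0/5.6 = 13.3929
K_B = (4C+2)/(4C−3) = 55.571/50.571 = 1.0989
τ₀ = 8FD/(πd³) = 8·764·75.0/(π·5.6³) = 458400/551.71 = 830.87 MPa
τ_max = K·τ₀ = 1.0989 × 830.87 = 913.01 MPa

913 MPa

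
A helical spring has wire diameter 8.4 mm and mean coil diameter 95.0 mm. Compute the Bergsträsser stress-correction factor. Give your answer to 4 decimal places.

1.1184

C = D/d = 95.0/8.4 = 11.3095
K_B = (4C+2)/(4C−3) = 47.238/42.238 = 1.1184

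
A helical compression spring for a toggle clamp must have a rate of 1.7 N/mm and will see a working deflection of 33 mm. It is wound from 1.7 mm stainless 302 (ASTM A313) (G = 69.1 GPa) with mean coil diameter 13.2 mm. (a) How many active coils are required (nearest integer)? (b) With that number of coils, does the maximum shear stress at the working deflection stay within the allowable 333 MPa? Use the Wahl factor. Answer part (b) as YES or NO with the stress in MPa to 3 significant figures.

N_a = Gd⁴/(8D³k) = (69.1×10³)(1.7⁴)/(8·13.2³·1.7) = 18.45 → N_a = 18
Actual rate k = Gd⁴/(8D³·18) = 1.7426 N/mm
Working load F = kδ = 1.7426·33 = 57.505 N
C = 13.2/1.7 = 7.7647; K_W = (4C−1)/(4C−4)+0.615/C = 1.1901
τ_max = K_W·8FD/(πd³) = 1.1901·393.43 = 468.21 MPa
τ_max > 333 MPa → exceeds allowable

(a) 18 coils; (b) NO, τ_max = 468 MPa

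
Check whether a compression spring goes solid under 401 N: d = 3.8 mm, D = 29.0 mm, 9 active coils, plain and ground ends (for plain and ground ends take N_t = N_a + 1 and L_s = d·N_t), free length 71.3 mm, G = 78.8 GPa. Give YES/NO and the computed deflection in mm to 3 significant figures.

YES, δ = 42.9 mm

k = Gd⁴/(8D³N_a) = (78.8×10³)(3.8⁴)/(8·29.0³·9) = 9.3569 N/mm
N_t = 10; L_s = 3.8·10 = 38 mm; δ_solid = L₀ − L_s = 71.3 − 38 = 33.3 mm
δ = F/k = 401/9.3569 = 42.856 mm
δ ≥ δ_solid → spring goes solid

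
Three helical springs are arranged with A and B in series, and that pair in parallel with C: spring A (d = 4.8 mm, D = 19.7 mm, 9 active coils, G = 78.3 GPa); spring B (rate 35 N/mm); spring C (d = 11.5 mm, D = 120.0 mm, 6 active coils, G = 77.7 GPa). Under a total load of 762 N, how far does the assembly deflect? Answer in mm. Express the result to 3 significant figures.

k_A = Gd⁴/(8D³N_a) = (78.3×10³)(4.8⁴)/(8·19.7³·9) = 75.508 N/mm
k_C = Gd⁴/(8D³N_a) = (77.7×10³)(11.5⁴)/(8·120.0³·6) = 16.384 N/mm
Springs A,B series: k_AB = 1/(1/75.508+1/35) = 23.915 N/mm; parallel with C: k_eq = 23.915+16.384 = 40.299 N/mm
δ = F/k_eq = 762/40.299 = 18.909 mm

18.9 mm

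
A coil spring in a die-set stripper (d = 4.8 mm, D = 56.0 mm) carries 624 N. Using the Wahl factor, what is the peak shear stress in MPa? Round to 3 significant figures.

Spring index C = D/d = 56.0/4.8 = 11.6667
K_W = (4C−1)/(4C−4) + 0.615/C = 45.667/42.667 + 0.0527 = 1.1230
τ₀ = 8FD/(πd³) = 8·624·56.0/(π·4.8³) = 279552/347.44 = 804.62 MPa
τ_max = K·τ₀ = 1.1230 × 804.62 = 903.61 MPa

904 MPa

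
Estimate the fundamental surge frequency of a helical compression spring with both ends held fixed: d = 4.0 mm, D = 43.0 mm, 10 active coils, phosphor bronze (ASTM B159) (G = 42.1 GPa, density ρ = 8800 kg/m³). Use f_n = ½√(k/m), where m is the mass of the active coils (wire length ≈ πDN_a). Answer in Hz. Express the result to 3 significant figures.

k = Gd⁴/(8D³N_a) = (42.1×10³)(4.0⁴)/(8·43.0³·10) = 1.6944 N/mm = 1694.4 N/m
Wire length L = πDN_a = π·43.0·10 = 1350.9 mm
m = ρ·(πd²/4)·L = 8800 × 12.566×10⁻⁶ m² × 1.3509 m = 0.14939 kg
f_n = ½√(k/m) = 0.5·√(1694.4/0.14939) = 0.5·√(11343) = 53.251 Hz

53.3 Hz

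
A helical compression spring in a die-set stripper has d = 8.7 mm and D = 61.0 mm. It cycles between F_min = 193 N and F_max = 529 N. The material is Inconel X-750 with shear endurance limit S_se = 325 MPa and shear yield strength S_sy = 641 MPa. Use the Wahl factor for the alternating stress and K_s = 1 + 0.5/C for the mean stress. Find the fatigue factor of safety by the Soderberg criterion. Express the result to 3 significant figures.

C = D/d = 61.0/8.7 = 7.0115; K_W = (4C−1)/(4C−4)+0.615/C = 1.2125; K_s = 1+0.5/C = 1.0713
F_a = (F_max−F_min)/2 = 168 N; F_m = (F_max+F_min)/2 = 361 N
τ_a = K_W·8F_aD/(πd³) = 1.2125 × 39.63 = 48.05 MPa
τ_m = K_s·8F_mD/(πd³) = 1.0713 × 85.157 = 91.229 MPa
Soderberg: 1/n_f = τ_a/S_se + τ_m/S_sy = 48.05/325 + 91.229/641 = 0.14785 + 0.14232 = 0.29017
n_f = 1/0.29017 = 3.446

3.45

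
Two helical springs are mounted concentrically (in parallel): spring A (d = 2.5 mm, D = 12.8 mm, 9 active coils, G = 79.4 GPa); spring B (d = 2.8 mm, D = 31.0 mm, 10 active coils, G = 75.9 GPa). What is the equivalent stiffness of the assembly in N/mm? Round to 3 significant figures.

22.5 N/mm

k_A = Gd⁴/(8D³N_a) = (79.4×10³)(2.5⁴)/(8·12.8³·9) = 20.541 N/mm
k_B = Gd⁴/(8D³N_a) = (75.9×10³)(2.8⁴)/(8·31.0³·10) = 1.9575 N/mm
Parallel: k_eq = 20.541 + 1.9575 = 22.498 N/mm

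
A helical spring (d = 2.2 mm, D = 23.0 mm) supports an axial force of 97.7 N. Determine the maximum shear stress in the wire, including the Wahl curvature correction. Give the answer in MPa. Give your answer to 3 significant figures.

612 MPa

Spring index C = D/d = 23.0/2.2 = 10.4545
K_W = (4C−1)/(4C−4) + 0.615/C = 40.818/37.818 + 0.0588 = 1.1382
τ₀ = 8FD/(πd³) = 8·97.7·23.0/(π·2.2³) = 17976.8/33.452 = 537.4 MPa
τ_max = K·τ₀ = 1.1382 × 537.4 = 611.64 MPa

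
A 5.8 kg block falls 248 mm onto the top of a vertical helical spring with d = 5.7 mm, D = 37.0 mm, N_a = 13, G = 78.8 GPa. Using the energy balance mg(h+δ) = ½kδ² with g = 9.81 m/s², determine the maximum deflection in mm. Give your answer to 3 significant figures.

k = Gd⁴/(8D³N_a) = (78.8×10³)(5.7⁴)/(8·37.0³·13) = 15.79 N/mm
W = mg = 5.8 × 9.81 = 56.898 N
½kδ² − Wδ − Wh = 0 → δ = (W + √(W² + 2kWh))/k
δ = (56.898 + √(3237.4 + 445621))/15.79 = (56.898 + 669.97)/15.79 = 46.033 mm

46.0 mm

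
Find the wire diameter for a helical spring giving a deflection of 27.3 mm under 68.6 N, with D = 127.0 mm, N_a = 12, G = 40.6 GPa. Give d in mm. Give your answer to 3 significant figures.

10.5 mm

Required rate k = F/δ = 68.6/27.3 = 2.5128 N/mm
d = (8D³N_a·k / G)^(1/4) = (8·127.0³·12·2.5128 / (40.6×10³))^0.25
  = (12171)^0.25 = 10.5034 mm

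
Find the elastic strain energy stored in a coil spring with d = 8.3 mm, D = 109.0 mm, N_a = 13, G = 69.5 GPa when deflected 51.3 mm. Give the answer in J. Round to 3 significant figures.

k = Gd⁴/(8D³N_a) = (69.5×10³)(8.3⁴)/(8·109.0³·13) = 2.449 N/mm
U = ½kδ² = 0.5 × 2.449 × 51.3² = 3222.5 N·mm = 3.2225 J

3.22 J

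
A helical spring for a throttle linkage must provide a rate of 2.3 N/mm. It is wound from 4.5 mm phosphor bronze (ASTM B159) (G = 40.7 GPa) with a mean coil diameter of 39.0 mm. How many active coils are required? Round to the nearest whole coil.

N_a = Gd⁴/(8D³k) = (40.7×10³ × 4.5⁴)/(8 × 39.0³ × 2.3)
    = 1.66895e+07 / 1.09147e+06 = 15.29 → 15 coils

15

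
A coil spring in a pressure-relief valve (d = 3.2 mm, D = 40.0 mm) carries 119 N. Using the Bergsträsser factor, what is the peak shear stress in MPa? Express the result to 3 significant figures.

409 MPa

Spring index C = D/d = 40.0/3.2 = 12.5000
K_B = (4C+2)/(4C−3) = 52.000/47.000 = 1.1064
τ₀ = 8FD/(πd³) = 8·119·40.0/(π·3.2³) = 38080/102.94 = 369.91 MPa
τ_max = K·τ₀ = 1.1064 × 369.91 = 409.26 MPa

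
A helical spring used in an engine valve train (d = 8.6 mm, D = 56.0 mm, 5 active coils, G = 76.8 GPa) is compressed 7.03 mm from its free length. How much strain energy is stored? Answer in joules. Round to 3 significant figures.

k = Gd⁴/(8D³N_a) = (76.8×10³)(8.6⁴)/(8·56.0³·5) = 59.804 N/mm
U = ½kδ² = 0.5 × 59.804 × 7.03² = 1477.8 N·mm = 1.4778 J

1.48 J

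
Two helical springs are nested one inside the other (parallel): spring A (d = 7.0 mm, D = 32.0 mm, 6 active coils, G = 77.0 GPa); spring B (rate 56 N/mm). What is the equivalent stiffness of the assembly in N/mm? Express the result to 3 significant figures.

k_A = Gd⁴/(8D³N_a) = (77.0×10³)(7.0⁴)/(8·32.0³·6) = 117.54 N/mm
Parallel: k_eq = 117.54 + 56 = 173.54 N/mm

174 N/mm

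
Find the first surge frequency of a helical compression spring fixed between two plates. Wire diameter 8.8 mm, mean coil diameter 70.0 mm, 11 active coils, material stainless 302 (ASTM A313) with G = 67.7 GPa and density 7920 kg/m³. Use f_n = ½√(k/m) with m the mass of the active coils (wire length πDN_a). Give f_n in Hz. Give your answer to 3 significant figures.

53.7 Hz

k = Gd⁴/(8D³N_a) = (67.7×10³)(8.8⁴)/(8·70.0³·11) = 13.451 N/mm = 13451 N/m
Wire length L = πDN_a = π·70.0·11 = 2419 mm
m = ρ·(πd²/4)·L = 7920 × 60.821×10⁻⁶ m² × 2.419 m = 1.1653 kg
f_n = ½√(k/m) = 0.5·√(13451/1.1653) = 0.5·√(11543) = 53.719 Hz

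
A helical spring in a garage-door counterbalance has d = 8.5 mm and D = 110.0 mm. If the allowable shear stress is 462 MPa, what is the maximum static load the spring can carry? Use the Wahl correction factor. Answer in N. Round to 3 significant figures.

912 N

C = D/d = 110.0/8.5 = 12.9412
K_W = (4C−1)/(4C−4) + 0.615/C = 50.765/47.765 + 0.0475 = 1.1103
τ_max = K·8FD/(πd³) → F_max = τ_allow·πd³/(8DK)
F_max = 462·π·8.5³/(8·110.0·1.1103) = 8.9135e+05/977.09 = 912.25 N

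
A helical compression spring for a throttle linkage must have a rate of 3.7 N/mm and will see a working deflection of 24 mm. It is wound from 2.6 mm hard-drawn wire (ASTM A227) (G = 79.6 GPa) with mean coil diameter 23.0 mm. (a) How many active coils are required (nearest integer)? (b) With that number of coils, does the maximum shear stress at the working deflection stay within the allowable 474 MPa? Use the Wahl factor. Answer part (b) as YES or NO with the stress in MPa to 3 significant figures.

N_a = Gd⁴/(8D³k) = (79.6×10³)(2.6⁴)/(8·23.0³·3.7) = 10.1 → N_a = 10
Actual rate k = Gd⁴/(8D³·10) = 3.7371 N/mm
Working load F = kδ = 3.7371·24 = 89.69 N
C = 23.0/2.6 = 8.8462; K_W = (4C−1)/(4C−4)+0.615/C = 1.1651
τ_max = K_W·8FD/(πd³) = 1.1651·298.88 = 348.22 MPa
τ_max ≤ 474 MPa → acceptable

(a) 10 coils; (b) YES, τ_max = 348 MPa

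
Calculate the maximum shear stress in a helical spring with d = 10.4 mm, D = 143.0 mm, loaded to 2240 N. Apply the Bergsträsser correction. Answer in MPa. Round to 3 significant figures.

795 MPa

Spring index C = D/d = 143.0/10.4 = 13.7500
K_B = (4C+2)/(4C−3) = 57.000/52.000 = 1.0962
τ₀ = 8FD/(πd³) = 8·2240·143.0/(π·10.4³) = 2.56256e+06/3533.9 = 725.14 MPa
τ_max = K·τ₀ = 1.0962 × 725.14 = 794.87 MPa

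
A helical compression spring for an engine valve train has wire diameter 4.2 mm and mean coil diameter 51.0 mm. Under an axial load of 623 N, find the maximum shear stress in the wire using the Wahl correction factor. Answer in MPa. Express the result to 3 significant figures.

1220 MPa

Spring index C = D/d = 51.0/4.2 = 12.1429
K_W = (4C−1)/(4C−4) + 0.615/C = 47.571/44.571 + 0.0506 = 1.1180
τ₀ = 8FD/(πd³) = 8·623·51.0/(π·4.2³) = 254184/232.75 = 1092.1 MPa
τ_max = K·τ₀ = 1.1180 × 1092.1 = 1220.9 MPa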